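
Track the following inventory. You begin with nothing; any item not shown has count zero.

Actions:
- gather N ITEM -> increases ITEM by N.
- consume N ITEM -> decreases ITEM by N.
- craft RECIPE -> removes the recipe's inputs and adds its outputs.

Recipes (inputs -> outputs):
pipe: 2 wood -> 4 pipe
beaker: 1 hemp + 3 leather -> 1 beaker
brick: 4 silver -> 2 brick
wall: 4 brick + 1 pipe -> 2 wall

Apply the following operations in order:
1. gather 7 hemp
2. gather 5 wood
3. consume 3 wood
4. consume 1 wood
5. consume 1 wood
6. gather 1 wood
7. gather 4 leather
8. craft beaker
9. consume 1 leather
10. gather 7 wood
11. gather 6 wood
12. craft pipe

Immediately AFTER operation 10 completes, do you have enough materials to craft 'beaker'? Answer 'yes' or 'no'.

After 1 (gather 7 hemp): hemp=7
After 2 (gather 5 wood): hemp=7 wood=5
After 3 (consume 3 wood): hemp=7 wood=2
After 4 (consume 1 wood): hemp=7 wood=1
After 5 (consume 1 wood): hemp=7
After 6 (gather 1 wood): hemp=7 wood=1
After 7 (gather 4 leather): hemp=7 leather=4 wood=1
After 8 (craft beaker): beaker=1 hemp=6 leather=1 wood=1
After 9 (consume 1 leather): beaker=1 hemp=6 wood=1
After 10 (gather 7 wood): beaker=1 hemp=6 wood=8

Answer: no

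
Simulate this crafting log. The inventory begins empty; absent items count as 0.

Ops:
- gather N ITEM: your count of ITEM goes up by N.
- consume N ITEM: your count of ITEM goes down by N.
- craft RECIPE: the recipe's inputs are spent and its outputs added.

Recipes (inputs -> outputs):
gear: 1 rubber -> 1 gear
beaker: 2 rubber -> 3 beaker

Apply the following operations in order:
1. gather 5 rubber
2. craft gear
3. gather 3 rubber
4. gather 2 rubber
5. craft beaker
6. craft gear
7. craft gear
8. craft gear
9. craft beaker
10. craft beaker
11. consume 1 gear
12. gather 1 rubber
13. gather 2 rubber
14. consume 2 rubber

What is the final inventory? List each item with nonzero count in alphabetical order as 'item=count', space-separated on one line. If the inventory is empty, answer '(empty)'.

Answer: beaker=9 gear=3 rubber=1

Derivation:
After 1 (gather 5 rubber): rubber=5
After 2 (craft gear): gear=1 rubber=4
After 3 (gather 3 rubber): gear=1 rubber=7
After 4 (gather 2 rubber): gear=1 rubber=9
After 5 (craft beaker): beaker=3 gear=1 rubber=7
After 6 (craft gear): beaker=3 gear=2 rubber=6
After 7 (craft gear): beaker=3 gear=3 rubber=5
After 8 (craft gear): beaker=3 gear=4 rubber=4
After 9 (craft beaker): beaker=6 gear=4 rubber=2
After 10 (craft beaker): beaker=9 gear=4
After 11 (consume 1 gear): beaker=9 gear=3
After 12 (gather 1 rubber): beaker=9 gear=3 rubber=1
After 13 (gather 2 rubber): beaker=9 gear=3 rubber=3
After 14 (consume 2 rubber): beaker=9 gear=3 rubber=1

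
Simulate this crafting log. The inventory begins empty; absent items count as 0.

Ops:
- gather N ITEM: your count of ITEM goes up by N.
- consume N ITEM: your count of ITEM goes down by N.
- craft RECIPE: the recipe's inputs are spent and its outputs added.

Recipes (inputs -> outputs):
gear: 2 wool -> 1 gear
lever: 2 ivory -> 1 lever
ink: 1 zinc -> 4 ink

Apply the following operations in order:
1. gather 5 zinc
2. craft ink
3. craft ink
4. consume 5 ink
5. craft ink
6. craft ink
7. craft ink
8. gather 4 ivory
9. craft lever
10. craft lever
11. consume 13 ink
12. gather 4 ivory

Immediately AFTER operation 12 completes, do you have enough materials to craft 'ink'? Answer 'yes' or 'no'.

After 1 (gather 5 zinc): zinc=5
After 2 (craft ink): ink=4 zinc=4
After 3 (craft ink): ink=8 zinc=3
After 4 (consume 5 ink): ink=3 zinc=3
After 5 (craft ink): ink=7 zinc=2
After 6 (craft ink): ink=11 zinc=1
After 7 (craft ink): ink=15
After 8 (gather 4 ivory): ink=15 ivory=4
After 9 (craft lever): ink=15 ivory=2 lever=1
After 10 (craft lever): ink=15 lever=2
After 11 (consume 13 ink): ink=2 lever=2
After 12 (gather 4 ivory): ink=2 ivory=4 lever=2

Answer: no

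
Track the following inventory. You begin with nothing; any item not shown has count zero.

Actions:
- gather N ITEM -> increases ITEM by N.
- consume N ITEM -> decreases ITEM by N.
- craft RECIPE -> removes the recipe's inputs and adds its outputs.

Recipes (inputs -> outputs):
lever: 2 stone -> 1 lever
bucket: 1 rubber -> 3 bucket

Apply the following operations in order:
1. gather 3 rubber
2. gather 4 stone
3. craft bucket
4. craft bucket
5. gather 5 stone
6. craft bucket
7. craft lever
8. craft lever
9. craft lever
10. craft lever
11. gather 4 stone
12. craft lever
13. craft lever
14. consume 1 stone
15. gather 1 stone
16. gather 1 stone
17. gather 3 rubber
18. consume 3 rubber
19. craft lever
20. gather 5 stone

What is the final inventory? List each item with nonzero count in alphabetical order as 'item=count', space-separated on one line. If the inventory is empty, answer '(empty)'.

Answer: bucket=9 lever=7 stone=5

Derivation:
After 1 (gather 3 rubber): rubber=3
After 2 (gather 4 stone): rubber=3 stone=4
After 3 (craft bucket): bucket=3 rubber=2 stone=4
After 4 (craft bucket): bucket=6 rubber=1 stone=4
After 5 (gather 5 stone): bucket=6 rubber=1 stone=9
After 6 (craft bucket): bucket=9 stone=9
After 7 (craft lever): bucket=9 lever=1 stone=7
After 8 (craft lever): bucket=9 lever=2 stone=5
After 9 (craft lever): bucket=9 lever=3 stone=3
After 10 (craft lever): bucket=9 lever=4 stone=1
After 11 (gather 4 stone): bucket=9 lever=4 stone=5
After 12 (craft lever): bucket=9 lever=5 stone=3
After 13 (craft lever): bucket=9 lever=6 stone=1
After 14 (consume 1 stone): bucket=9 lever=6
After 15 (gather 1 stone): bucket=9 lever=6 stone=1
After 16 (gather 1 stone): bucket=9 lever=6 stone=2
After 17 (gather 3 rubber): bucket=9 lever=6 rubber=3 stone=2
After 18 (consume 3 rubber): bucket=9 lever=6 stone=2
After 19 (craft lever): bucket=9 lever=7
After 20 (gather 5 stone): bucket=9 lever=7 stone=5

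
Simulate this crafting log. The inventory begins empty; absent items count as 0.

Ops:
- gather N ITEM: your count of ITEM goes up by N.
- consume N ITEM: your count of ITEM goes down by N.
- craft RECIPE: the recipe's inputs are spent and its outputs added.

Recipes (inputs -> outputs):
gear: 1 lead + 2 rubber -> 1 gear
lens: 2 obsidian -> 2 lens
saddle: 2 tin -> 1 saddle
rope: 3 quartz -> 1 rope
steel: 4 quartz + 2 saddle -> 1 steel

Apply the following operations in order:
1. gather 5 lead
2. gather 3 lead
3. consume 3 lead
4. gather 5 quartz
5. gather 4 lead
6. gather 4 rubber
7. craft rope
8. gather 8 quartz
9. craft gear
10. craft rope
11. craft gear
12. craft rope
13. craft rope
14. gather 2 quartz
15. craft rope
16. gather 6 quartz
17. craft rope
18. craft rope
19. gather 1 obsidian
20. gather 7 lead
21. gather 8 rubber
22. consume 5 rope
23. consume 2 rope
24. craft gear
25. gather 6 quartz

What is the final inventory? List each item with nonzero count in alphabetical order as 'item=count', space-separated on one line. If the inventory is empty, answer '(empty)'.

Answer: gear=3 lead=13 obsidian=1 quartz=6 rubber=6

Derivation:
After 1 (gather 5 lead): lead=5
After 2 (gather 3 lead): lead=8
After 3 (consume 3 lead): lead=5
After 4 (gather 5 quartz): lead=5 quartz=5
After 5 (gather 4 lead): lead=9 quartz=5
After 6 (gather 4 rubber): lead=9 quartz=5 rubber=4
After 7 (craft rope): lead=9 quartz=2 rope=1 rubber=4
After 8 (gather 8 quartz): lead=9 quartz=10 rope=1 rubber=4
After 9 (craft gear): gear=1 lead=8 quartz=10 rope=1 rubber=2
After 10 (craft rope): gear=1 lead=8 quartz=7 rope=2 rubber=2
After 11 (craft gear): gear=2 lead=7 quartz=7 rope=2
After 12 (craft rope): gear=2 lead=7 quartz=4 rope=3
After 13 (craft rope): gear=2 lead=7 quartz=1 rope=4
After 14 (gather 2 quartz): gear=2 lead=7 quartz=3 rope=4
After 15 (craft rope): gear=2 lead=7 rope=5
After 16 (gather 6 quartz): gear=2 lead=7 quartz=6 rope=5
After 17 (craft rope): gear=2 lead=7 quartz=3 rope=6
After 18 (craft rope): gear=2 lead=7 rope=7
After 19 (gather 1 obsidian): gear=2 lead=7 obsidian=1 rope=7
After 20 (gather 7 lead): gear=2 lead=14 obsidian=1 rope=7
After 21 (gather 8 rubber): gear=2 lead=14 obsidian=1 rope=7 rubber=8
After 22 (consume 5 rope): gear=2 lead=14 obsidian=1 rope=2 rubber=8
After 23 (consume 2 rope): gear=2 lead=14 obsidian=1 rubber=8
After 24 (craft gear): gear=3 lead=13 obsidian=1 rubber=6
After 25 (gather 6 quartz): gear=3 lead=13 obsidian=1 quartz=6 rubber=6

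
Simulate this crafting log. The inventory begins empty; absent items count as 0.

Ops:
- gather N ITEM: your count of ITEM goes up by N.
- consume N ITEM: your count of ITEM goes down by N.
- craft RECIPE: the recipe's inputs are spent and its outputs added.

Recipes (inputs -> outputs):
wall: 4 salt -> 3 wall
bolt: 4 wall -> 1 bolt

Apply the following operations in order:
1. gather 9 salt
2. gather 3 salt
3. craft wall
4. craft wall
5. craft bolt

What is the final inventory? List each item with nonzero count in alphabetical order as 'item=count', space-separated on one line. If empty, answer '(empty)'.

Answer: bolt=1 salt=4 wall=2

Derivation:
After 1 (gather 9 salt): salt=9
After 2 (gather 3 salt): salt=12
After 3 (craft wall): salt=8 wall=3
After 4 (craft wall): salt=4 wall=6
After 5 (craft bolt): bolt=1 salt=4 wall=2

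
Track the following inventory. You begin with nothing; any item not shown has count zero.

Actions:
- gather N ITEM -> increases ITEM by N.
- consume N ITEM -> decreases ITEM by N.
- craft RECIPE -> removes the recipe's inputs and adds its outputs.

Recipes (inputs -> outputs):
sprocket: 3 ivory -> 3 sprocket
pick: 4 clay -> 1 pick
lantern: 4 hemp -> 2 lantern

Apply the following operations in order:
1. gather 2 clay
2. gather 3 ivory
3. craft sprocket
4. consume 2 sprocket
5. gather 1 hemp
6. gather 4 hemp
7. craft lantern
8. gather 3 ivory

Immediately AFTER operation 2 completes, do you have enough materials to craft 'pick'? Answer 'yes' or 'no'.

Answer: no

Derivation:
After 1 (gather 2 clay): clay=2
After 2 (gather 3 ivory): clay=2 ivory=3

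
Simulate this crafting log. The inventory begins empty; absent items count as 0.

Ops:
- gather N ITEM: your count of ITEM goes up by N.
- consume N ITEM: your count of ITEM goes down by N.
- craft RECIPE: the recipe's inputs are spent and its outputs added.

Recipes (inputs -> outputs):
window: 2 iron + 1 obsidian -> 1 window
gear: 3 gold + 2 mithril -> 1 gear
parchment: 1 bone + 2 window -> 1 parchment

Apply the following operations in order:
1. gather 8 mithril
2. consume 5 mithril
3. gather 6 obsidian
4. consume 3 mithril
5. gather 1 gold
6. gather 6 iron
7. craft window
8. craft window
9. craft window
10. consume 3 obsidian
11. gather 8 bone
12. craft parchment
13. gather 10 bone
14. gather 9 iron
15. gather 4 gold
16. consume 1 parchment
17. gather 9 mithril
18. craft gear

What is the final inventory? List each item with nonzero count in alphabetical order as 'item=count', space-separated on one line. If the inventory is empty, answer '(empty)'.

After 1 (gather 8 mithril): mithril=8
After 2 (consume 5 mithril): mithril=3
After 3 (gather 6 obsidian): mithril=3 obsidian=6
After 4 (consume 3 mithril): obsidian=6
After 5 (gather 1 gold): gold=1 obsidian=6
After 6 (gather 6 iron): gold=1 iron=6 obsidian=6
After 7 (craft window): gold=1 iron=4 obsidian=5 window=1
After 8 (craft window): gold=1 iron=2 obsidian=4 window=2
After 9 (craft window): gold=1 obsidian=3 window=3
After 10 (consume 3 obsidian): gold=1 window=3
After 11 (gather 8 bone): bone=8 gold=1 window=3
After 12 (craft parchment): bone=7 gold=1 parchment=1 window=1
After 13 (gather 10 bone): bone=17 gold=1 parchment=1 window=1
After 14 (gather 9 iron): bone=17 gold=1 iron=9 parchment=1 window=1
After 15 (gather 4 gold): bone=17 gold=5 iron=9 parchment=1 window=1
After 16 (consume 1 parchment): bone=17 gold=5 iron=9 window=1
After 17 (gather 9 mithril): bone=17 gold=5 iron=9 mithril=9 window=1
After 18 (craft gear): bone=17 gear=1 gold=2 iron=9 mithril=7 window=1

Answer: bone=17 gear=1 gold=2 iron=9 mithril=7 window=1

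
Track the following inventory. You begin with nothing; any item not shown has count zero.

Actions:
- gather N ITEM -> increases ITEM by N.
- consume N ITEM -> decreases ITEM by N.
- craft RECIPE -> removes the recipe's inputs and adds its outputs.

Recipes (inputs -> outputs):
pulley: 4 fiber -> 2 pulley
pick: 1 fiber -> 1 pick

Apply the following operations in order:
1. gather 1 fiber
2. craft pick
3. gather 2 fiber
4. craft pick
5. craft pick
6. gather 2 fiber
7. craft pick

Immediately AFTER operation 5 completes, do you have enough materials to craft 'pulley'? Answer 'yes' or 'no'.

After 1 (gather 1 fiber): fiber=1
After 2 (craft pick): pick=1
After 3 (gather 2 fiber): fiber=2 pick=1
After 4 (craft pick): fiber=1 pick=2
After 5 (craft pick): pick=3

Answer: no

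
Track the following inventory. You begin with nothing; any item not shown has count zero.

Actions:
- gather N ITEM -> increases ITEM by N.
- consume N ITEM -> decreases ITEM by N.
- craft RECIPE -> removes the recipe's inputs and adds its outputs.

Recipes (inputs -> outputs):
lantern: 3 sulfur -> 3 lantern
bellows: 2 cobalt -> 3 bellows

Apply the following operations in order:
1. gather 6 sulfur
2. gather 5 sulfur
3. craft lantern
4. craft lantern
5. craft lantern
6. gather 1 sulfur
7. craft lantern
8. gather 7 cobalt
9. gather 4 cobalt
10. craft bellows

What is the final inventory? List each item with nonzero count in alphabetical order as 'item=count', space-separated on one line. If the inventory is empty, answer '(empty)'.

Answer: bellows=3 cobalt=9 lantern=12

Derivation:
After 1 (gather 6 sulfur): sulfur=6
After 2 (gather 5 sulfur): sulfur=11
After 3 (craft lantern): lantern=3 sulfur=8
After 4 (craft lantern): lantern=6 sulfur=5
After 5 (craft lantern): lantern=9 sulfur=2
After 6 (gather 1 sulfur): lantern=9 sulfur=3
After 7 (craft lantern): lantern=12
After 8 (gather 7 cobalt): cobalt=7 lantern=12
After 9 (gather 4 cobalt): cobalt=11 lantern=12
After 10 (craft bellows): bellows=3 cobalt=9 lantern=12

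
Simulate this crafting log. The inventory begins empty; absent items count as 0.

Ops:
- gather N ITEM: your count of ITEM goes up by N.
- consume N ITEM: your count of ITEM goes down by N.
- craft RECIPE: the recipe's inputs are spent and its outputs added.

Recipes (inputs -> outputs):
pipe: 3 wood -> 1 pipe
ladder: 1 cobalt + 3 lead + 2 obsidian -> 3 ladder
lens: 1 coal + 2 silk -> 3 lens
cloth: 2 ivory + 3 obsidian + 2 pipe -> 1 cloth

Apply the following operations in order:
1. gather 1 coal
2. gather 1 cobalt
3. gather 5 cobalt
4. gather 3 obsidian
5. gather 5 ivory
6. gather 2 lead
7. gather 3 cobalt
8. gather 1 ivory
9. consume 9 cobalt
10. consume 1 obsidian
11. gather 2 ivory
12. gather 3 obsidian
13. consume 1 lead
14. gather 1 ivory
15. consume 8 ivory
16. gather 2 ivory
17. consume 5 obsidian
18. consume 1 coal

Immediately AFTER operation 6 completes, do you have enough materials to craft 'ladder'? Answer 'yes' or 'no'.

After 1 (gather 1 coal): coal=1
After 2 (gather 1 cobalt): coal=1 cobalt=1
After 3 (gather 5 cobalt): coal=1 cobalt=6
After 4 (gather 3 obsidian): coal=1 cobalt=6 obsidian=3
After 5 (gather 5 ivory): coal=1 cobalt=6 ivory=5 obsidian=3
After 6 (gather 2 lead): coal=1 cobalt=6 ivory=5 lead=2 obsidian=3

Answer: no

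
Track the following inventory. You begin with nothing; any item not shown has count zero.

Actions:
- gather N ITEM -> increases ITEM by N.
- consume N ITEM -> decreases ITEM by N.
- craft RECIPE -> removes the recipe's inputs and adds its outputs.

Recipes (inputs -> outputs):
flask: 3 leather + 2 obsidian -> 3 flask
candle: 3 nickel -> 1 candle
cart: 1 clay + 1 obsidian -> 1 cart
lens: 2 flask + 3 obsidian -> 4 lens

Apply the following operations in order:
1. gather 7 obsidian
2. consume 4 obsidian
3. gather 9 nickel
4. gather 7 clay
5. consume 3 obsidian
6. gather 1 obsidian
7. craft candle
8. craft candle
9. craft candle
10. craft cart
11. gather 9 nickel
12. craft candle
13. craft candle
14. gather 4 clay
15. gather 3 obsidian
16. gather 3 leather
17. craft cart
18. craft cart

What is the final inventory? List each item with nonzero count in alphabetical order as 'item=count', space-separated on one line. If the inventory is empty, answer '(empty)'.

After 1 (gather 7 obsidian): obsidian=7
After 2 (consume 4 obsidian): obsidian=3
After 3 (gather 9 nickel): nickel=9 obsidian=3
After 4 (gather 7 clay): clay=7 nickel=9 obsidian=3
After 5 (consume 3 obsidian): clay=7 nickel=9
After 6 (gather 1 obsidian): clay=7 nickel=9 obsidian=1
After 7 (craft candle): candle=1 clay=7 nickel=6 obsidian=1
After 8 (craft candle): candle=2 clay=7 nickel=3 obsidian=1
After 9 (craft candle): candle=3 clay=7 obsidian=1
After 10 (craft cart): candle=3 cart=1 clay=6
After 11 (gather 9 nickel): candle=3 cart=1 clay=6 nickel=9
After 12 (craft candle): candle=4 cart=1 clay=6 nickel=6
After 13 (craft candle): candle=5 cart=1 clay=6 nickel=3
After 14 (gather 4 clay): candle=5 cart=1 clay=10 nickel=3
After 15 (gather 3 obsidian): candle=5 cart=1 clay=10 nickel=3 obsidian=3
After 16 (gather 3 leather): candle=5 cart=1 clay=10 leather=3 nickel=3 obsidian=3
After 17 (craft cart): candle=5 cart=2 clay=9 leather=3 nickel=3 obsidian=2
After 18 (craft cart): candle=5 cart=3 clay=8 leather=3 nickel=3 obsidian=1

Answer: candle=5 cart=3 clay=8 leather=3 nickel=3 obsidian=1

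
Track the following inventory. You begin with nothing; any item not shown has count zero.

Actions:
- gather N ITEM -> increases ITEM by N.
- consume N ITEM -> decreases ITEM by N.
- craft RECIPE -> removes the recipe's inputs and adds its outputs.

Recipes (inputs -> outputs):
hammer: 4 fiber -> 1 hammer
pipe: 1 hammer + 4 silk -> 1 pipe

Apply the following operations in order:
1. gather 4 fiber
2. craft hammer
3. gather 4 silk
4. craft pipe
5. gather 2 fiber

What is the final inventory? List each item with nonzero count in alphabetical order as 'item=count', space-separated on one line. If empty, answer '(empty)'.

Answer: fiber=2 pipe=1

Derivation:
After 1 (gather 4 fiber): fiber=4
After 2 (craft hammer): hammer=1
After 3 (gather 4 silk): hammer=1 silk=4
After 4 (craft pipe): pipe=1
After 5 (gather 2 fiber): fiber=2 pipe=1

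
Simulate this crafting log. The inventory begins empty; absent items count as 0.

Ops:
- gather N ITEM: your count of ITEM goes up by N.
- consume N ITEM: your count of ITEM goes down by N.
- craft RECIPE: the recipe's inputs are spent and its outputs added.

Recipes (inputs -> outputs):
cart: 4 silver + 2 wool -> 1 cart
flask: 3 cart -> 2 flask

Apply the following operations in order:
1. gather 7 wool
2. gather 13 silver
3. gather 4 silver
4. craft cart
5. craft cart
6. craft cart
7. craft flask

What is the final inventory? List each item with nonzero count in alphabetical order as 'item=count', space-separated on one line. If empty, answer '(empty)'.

Answer: flask=2 silver=5 wool=1

Derivation:
After 1 (gather 7 wool): wool=7
After 2 (gather 13 silver): silver=13 wool=7
After 3 (gather 4 silver): silver=17 wool=7
After 4 (craft cart): cart=1 silver=13 wool=5
After 5 (craft cart): cart=2 silver=9 wool=3
After 6 (craft cart): cart=3 silver=5 wool=1
After 7 (craft flask): flask=2 silver=5 wool=1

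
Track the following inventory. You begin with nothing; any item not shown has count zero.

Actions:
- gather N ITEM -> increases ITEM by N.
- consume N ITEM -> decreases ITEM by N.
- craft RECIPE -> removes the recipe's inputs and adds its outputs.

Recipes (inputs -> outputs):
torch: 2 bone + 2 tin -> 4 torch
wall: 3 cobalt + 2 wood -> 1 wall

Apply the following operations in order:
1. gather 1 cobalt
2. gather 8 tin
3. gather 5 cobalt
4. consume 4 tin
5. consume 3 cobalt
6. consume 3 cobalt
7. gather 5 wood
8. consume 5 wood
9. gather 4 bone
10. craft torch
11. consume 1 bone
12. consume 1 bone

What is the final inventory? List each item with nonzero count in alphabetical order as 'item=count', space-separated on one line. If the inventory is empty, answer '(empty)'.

Answer: tin=2 torch=4

Derivation:
After 1 (gather 1 cobalt): cobalt=1
After 2 (gather 8 tin): cobalt=1 tin=8
After 3 (gather 5 cobalt): cobalt=6 tin=8
After 4 (consume 4 tin): cobalt=6 tin=4
After 5 (consume 3 cobalt): cobalt=3 tin=4
After 6 (consume 3 cobalt): tin=4
After 7 (gather 5 wood): tin=4 wood=5
After 8 (consume 5 wood): tin=4
After 9 (gather 4 bone): bone=4 tin=4
After 10 (craft torch): bone=2 tin=2 torch=4
After 11 (consume 1 bone): bone=1 tin=2 torch=4
After 12 (consume 1 bone): tin=2 torch=4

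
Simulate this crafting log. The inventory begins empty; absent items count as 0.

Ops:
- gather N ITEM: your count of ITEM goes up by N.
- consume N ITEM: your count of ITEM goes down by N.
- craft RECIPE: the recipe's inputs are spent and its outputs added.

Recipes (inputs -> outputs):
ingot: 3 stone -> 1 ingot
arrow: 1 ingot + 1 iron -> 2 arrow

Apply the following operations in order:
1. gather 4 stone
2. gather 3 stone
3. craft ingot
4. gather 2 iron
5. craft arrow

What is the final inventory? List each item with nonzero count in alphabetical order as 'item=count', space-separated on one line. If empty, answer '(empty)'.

Answer: arrow=2 iron=1 stone=4

Derivation:
After 1 (gather 4 stone): stone=4
After 2 (gather 3 stone): stone=7
After 3 (craft ingot): ingot=1 stone=4
After 4 (gather 2 iron): ingot=1 iron=2 stone=4
After 5 (craft arrow): arrow=2 iron=1 stone=4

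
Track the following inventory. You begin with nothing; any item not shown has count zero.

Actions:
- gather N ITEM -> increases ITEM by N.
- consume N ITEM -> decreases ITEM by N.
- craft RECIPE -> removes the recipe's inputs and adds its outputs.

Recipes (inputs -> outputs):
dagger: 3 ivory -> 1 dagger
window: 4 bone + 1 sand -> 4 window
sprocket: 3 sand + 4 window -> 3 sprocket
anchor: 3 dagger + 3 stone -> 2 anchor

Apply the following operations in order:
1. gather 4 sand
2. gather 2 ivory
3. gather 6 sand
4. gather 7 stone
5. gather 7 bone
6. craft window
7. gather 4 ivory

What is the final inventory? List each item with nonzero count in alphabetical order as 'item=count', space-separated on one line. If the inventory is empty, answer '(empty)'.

Answer: bone=3 ivory=6 sand=9 stone=7 window=4

Derivation:
After 1 (gather 4 sand): sand=4
After 2 (gather 2 ivory): ivory=2 sand=4
After 3 (gather 6 sand): ivory=2 sand=10
After 4 (gather 7 stone): ivory=2 sand=10 stone=7
After 5 (gather 7 bone): bone=7 ivory=2 sand=10 stone=7
After 6 (craft window): bone=3 ivory=2 sand=9 stone=7 window=4
After 7 (gather 4 ivory): bone=3 ivory=6 sand=9 stone=7 window=4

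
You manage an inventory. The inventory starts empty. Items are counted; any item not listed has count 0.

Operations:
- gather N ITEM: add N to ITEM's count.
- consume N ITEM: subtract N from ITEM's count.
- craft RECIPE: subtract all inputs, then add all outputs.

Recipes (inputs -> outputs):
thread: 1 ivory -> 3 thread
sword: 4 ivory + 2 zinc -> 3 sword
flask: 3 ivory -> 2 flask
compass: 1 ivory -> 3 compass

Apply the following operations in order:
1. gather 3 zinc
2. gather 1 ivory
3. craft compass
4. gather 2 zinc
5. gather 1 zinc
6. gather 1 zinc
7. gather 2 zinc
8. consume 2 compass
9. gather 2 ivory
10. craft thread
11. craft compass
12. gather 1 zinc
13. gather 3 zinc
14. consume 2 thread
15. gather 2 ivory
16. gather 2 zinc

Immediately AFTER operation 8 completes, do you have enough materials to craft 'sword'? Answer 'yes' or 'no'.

After 1 (gather 3 zinc): zinc=3
After 2 (gather 1 ivory): ivory=1 zinc=3
After 3 (craft compass): compass=3 zinc=3
After 4 (gather 2 zinc): compass=3 zinc=5
After 5 (gather 1 zinc): compass=3 zinc=6
After 6 (gather 1 zinc): compass=3 zinc=7
After 7 (gather 2 zinc): compass=3 zinc=9
After 8 (consume 2 compass): compass=1 zinc=9

Answer: no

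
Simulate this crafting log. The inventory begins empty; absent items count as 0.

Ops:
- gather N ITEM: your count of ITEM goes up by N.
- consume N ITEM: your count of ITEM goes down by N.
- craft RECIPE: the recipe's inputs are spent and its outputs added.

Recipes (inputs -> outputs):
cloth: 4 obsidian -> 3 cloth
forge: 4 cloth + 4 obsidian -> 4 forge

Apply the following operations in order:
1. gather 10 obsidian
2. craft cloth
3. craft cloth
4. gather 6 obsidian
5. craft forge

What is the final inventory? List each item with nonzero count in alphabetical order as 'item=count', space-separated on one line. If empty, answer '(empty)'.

Answer: cloth=2 forge=4 obsidian=4

Derivation:
After 1 (gather 10 obsidian): obsidian=10
After 2 (craft cloth): cloth=3 obsidian=6
After 3 (craft cloth): cloth=6 obsidian=2
After 4 (gather 6 obsidian): cloth=6 obsidian=8
After 5 (craft forge): cloth=2 forge=4 obsidian=4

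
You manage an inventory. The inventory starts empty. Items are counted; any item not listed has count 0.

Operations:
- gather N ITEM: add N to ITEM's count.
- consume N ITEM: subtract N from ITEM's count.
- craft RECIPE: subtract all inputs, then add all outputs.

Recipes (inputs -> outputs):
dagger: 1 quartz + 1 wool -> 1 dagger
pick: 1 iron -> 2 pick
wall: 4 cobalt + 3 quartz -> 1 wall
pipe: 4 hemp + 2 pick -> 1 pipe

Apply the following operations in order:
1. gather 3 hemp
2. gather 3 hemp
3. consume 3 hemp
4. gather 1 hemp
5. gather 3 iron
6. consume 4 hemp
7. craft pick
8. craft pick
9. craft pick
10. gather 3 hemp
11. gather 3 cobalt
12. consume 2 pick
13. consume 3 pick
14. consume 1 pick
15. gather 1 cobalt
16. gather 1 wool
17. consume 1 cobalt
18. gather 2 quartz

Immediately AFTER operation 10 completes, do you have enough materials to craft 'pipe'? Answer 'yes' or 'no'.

After 1 (gather 3 hemp): hemp=3
After 2 (gather 3 hemp): hemp=6
After 3 (consume 3 hemp): hemp=3
After 4 (gather 1 hemp): hemp=4
After 5 (gather 3 iron): hemp=4 iron=3
After 6 (consume 4 hemp): iron=3
After 7 (craft pick): iron=2 pick=2
After 8 (craft pick): iron=1 pick=4
After 9 (craft pick): pick=6
After 10 (gather 3 hemp): hemp=3 pick=6

Answer: no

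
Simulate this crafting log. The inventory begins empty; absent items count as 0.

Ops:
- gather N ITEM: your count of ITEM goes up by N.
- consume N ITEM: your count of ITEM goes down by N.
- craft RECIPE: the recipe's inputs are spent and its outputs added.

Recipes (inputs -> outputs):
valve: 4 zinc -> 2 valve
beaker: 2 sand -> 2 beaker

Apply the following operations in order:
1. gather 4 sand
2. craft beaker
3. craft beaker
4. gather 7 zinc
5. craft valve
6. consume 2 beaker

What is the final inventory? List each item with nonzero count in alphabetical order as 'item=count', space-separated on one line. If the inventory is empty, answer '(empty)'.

After 1 (gather 4 sand): sand=4
After 2 (craft beaker): beaker=2 sand=2
After 3 (craft beaker): beaker=4
After 4 (gather 7 zinc): beaker=4 zinc=7
After 5 (craft valve): beaker=4 valve=2 zinc=3
After 6 (consume 2 beaker): beaker=2 valve=2 zinc=3

Answer: beaker=2 valve=2 zinc=3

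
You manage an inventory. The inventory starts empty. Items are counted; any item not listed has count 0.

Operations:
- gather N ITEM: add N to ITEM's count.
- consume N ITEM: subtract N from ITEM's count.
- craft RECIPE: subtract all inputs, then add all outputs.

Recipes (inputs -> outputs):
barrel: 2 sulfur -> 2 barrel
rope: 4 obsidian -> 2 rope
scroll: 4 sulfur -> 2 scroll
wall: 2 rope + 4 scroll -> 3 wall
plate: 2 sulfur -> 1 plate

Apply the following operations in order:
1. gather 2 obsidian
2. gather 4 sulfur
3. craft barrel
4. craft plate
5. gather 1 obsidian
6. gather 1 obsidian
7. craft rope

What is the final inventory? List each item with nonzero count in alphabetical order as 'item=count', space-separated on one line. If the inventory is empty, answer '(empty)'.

Answer: barrel=2 plate=1 rope=2

Derivation:
After 1 (gather 2 obsidian): obsidian=2
After 2 (gather 4 sulfur): obsidian=2 sulfur=4
After 3 (craft barrel): barrel=2 obsidian=2 sulfur=2
After 4 (craft plate): barrel=2 obsidian=2 plate=1
After 5 (gather 1 obsidian): barrel=2 obsidian=3 plate=1
After 6 (gather 1 obsidian): barrel=2 obsidian=4 plate=1
After 7 (craft rope): barrel=2 plate=1 rope=2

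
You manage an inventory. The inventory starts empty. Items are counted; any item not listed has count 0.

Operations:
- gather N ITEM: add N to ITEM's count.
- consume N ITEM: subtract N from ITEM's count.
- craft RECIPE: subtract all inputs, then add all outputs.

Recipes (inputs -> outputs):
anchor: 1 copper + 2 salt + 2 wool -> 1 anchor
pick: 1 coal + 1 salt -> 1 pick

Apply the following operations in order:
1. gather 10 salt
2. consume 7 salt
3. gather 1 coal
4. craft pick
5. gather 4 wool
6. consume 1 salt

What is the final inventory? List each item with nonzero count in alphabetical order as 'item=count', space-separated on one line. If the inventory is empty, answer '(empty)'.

After 1 (gather 10 salt): salt=10
After 2 (consume 7 salt): salt=3
After 3 (gather 1 coal): coal=1 salt=3
After 4 (craft pick): pick=1 salt=2
After 5 (gather 4 wool): pick=1 salt=2 wool=4
After 6 (consume 1 salt): pick=1 salt=1 wool=4

Answer: pick=1 salt=1 wool=4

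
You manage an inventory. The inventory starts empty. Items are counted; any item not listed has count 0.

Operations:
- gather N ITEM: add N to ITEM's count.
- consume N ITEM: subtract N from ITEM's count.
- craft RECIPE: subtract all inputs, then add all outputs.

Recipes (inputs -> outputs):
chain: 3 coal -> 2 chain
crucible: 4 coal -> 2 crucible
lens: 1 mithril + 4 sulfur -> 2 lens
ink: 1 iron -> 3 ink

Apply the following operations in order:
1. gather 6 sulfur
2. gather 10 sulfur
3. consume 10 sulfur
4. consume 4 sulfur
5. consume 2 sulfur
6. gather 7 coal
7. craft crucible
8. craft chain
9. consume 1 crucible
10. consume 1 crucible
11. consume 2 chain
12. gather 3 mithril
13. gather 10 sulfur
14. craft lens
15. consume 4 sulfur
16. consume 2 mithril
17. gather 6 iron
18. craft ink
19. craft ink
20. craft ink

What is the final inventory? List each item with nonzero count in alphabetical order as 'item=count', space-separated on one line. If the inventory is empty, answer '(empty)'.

Answer: ink=9 iron=3 lens=2 sulfur=2

Derivation:
After 1 (gather 6 sulfur): sulfur=6
After 2 (gather 10 sulfur): sulfur=16
After 3 (consume 10 sulfur): sulfur=6
After 4 (consume 4 sulfur): sulfur=2
After 5 (consume 2 sulfur): (empty)
After 6 (gather 7 coal): coal=7
After 7 (craft crucible): coal=3 crucible=2
After 8 (craft chain): chain=2 crucible=2
After 9 (consume 1 crucible): chain=2 crucible=1
After 10 (consume 1 crucible): chain=2
After 11 (consume 2 chain): (empty)
After 12 (gather 3 mithril): mithril=3
After 13 (gather 10 sulfur): mithril=3 sulfur=10
After 14 (craft lens): lens=2 mithril=2 sulfur=6
After 15 (consume 4 sulfur): lens=2 mithril=2 sulfur=2
After 16 (consume 2 mithril): lens=2 sulfur=2
After 17 (gather 6 iron): iron=6 lens=2 sulfur=2
After 18 (craft ink): ink=3 iron=5 lens=2 sulfur=2
After 19 (craft ink): ink=6 iron=4 lens=2 sulfur=2
After 20 (craft ink): ink=9 iron=3 lens=2 sulfur=2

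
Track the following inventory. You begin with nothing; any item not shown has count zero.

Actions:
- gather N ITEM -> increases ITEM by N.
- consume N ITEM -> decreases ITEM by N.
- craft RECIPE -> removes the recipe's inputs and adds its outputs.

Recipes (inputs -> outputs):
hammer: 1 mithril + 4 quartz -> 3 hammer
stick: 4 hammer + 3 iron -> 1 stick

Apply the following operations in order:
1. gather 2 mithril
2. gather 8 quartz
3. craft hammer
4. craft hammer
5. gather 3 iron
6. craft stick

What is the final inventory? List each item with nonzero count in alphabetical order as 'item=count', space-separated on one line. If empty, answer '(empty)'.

After 1 (gather 2 mithril): mithril=2
After 2 (gather 8 quartz): mithril=2 quartz=8
After 3 (craft hammer): hammer=3 mithril=1 quartz=4
After 4 (craft hammer): hammer=6
After 5 (gather 3 iron): hammer=6 iron=3
After 6 (craft stick): hammer=2 stick=1

Answer: hammer=2 stick=1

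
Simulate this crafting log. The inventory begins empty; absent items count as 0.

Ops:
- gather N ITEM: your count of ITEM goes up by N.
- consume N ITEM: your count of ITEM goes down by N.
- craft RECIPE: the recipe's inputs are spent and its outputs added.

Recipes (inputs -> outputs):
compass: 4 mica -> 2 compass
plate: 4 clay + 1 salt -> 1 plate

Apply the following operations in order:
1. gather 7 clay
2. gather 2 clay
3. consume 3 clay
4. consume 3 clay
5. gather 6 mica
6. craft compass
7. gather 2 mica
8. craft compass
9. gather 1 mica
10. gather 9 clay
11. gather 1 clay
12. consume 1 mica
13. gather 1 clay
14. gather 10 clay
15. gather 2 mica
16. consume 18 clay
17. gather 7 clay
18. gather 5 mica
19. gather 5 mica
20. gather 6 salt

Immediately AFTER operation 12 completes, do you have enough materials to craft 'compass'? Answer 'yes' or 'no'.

Answer: no

Derivation:
After 1 (gather 7 clay): clay=7
After 2 (gather 2 clay): clay=9
After 3 (consume 3 clay): clay=6
After 4 (consume 3 clay): clay=3
After 5 (gather 6 mica): clay=3 mica=6
After 6 (craft compass): clay=3 compass=2 mica=2
After 7 (gather 2 mica): clay=3 compass=2 mica=4
After 8 (craft compass): clay=3 compass=4
After 9 (gather 1 mica): clay=3 compass=4 mica=1
After 10 (gather 9 clay): clay=12 compass=4 mica=1
After 11 (gather 1 clay): clay=13 compass=4 mica=1
After 12 (consume 1 mica): clay=13 compass=4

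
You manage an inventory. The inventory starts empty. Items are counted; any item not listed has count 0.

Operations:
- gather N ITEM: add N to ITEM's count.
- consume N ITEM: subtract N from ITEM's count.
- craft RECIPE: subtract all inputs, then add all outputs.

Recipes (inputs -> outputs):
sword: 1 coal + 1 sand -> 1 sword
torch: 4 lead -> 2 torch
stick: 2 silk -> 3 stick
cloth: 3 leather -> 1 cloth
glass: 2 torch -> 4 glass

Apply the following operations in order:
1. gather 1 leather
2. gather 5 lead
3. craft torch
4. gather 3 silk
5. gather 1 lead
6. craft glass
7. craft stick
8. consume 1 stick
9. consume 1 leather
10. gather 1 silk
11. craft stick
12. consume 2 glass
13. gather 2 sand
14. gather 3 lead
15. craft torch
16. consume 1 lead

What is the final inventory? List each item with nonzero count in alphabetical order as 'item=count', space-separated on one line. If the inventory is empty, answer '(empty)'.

After 1 (gather 1 leather): leather=1
After 2 (gather 5 lead): lead=5 leather=1
After 3 (craft torch): lead=1 leather=1 torch=2
After 4 (gather 3 silk): lead=1 leather=1 silk=3 torch=2
After 5 (gather 1 lead): lead=2 leather=1 silk=3 torch=2
After 6 (craft glass): glass=4 lead=2 leather=1 silk=3
After 7 (craft stick): glass=4 lead=2 leather=1 silk=1 stick=3
After 8 (consume 1 stick): glass=4 lead=2 leather=1 silk=1 stick=2
After 9 (consume 1 leather): glass=4 lead=2 silk=1 stick=2
After 10 (gather 1 silk): glass=4 lead=2 silk=2 stick=2
After 11 (craft stick): glass=4 lead=2 stick=5
After 12 (consume 2 glass): glass=2 lead=2 stick=5
After 13 (gather 2 sand): glass=2 lead=2 sand=2 stick=5
After 14 (gather 3 lead): glass=2 lead=5 sand=2 stick=5
After 15 (craft torch): glass=2 lead=1 sand=2 stick=5 torch=2
After 16 (consume 1 lead): glass=2 sand=2 stick=5 torch=2

Answer: glass=2 sand=2 stick=5 torch=2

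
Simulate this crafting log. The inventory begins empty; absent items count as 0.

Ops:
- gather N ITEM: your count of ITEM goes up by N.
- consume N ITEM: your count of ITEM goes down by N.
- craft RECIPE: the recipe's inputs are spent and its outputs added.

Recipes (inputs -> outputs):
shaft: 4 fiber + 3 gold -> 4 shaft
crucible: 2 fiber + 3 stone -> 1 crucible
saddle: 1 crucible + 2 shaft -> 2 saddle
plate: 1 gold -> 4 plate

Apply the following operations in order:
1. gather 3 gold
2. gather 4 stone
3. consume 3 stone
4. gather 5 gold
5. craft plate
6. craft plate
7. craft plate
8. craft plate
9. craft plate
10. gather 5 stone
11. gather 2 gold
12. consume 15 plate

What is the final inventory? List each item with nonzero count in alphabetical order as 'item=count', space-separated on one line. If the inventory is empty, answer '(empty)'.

Answer: gold=5 plate=5 stone=6

Derivation:
After 1 (gather 3 gold): gold=3
After 2 (gather 4 stone): gold=3 stone=4
After 3 (consume 3 stone): gold=3 stone=1
After 4 (gather 5 gold): gold=8 stone=1
After 5 (craft plate): gold=7 plate=4 stone=1
After 6 (craft plate): gold=6 plate=8 stone=1
After 7 (craft plate): gold=5 plate=12 stone=1
After 8 (craft plate): gold=4 plate=16 stone=1
After 9 (craft plate): gold=3 plate=20 stone=1
After 10 (gather 5 stone): gold=3 plate=20 stone=6
After 11 (gather 2 gold): gold=5 plate=20 stone=6
After 12 (consume 15 plate): gold=5 plate=5 stone=6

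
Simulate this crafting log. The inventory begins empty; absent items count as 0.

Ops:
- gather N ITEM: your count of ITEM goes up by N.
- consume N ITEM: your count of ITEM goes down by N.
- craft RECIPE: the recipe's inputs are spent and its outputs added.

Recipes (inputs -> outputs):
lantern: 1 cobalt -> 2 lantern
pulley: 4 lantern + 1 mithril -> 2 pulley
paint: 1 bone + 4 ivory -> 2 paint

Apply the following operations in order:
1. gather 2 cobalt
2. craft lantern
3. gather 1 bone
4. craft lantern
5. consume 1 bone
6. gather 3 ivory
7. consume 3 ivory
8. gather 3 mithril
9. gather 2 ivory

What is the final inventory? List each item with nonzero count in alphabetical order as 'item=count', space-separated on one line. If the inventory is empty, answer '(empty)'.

Answer: ivory=2 lantern=4 mithril=3

Derivation:
After 1 (gather 2 cobalt): cobalt=2
After 2 (craft lantern): cobalt=1 lantern=2
After 3 (gather 1 bone): bone=1 cobalt=1 lantern=2
After 4 (craft lantern): bone=1 lantern=4
After 5 (consume 1 bone): lantern=4
After 6 (gather 3 ivory): ivory=3 lantern=4
After 7 (consume 3 ivory): lantern=4
After 8 (gather 3 mithril): lantern=4 mithril=3
After 9 (gather 2 ivory): ivory=2 lantern=4 mithril=3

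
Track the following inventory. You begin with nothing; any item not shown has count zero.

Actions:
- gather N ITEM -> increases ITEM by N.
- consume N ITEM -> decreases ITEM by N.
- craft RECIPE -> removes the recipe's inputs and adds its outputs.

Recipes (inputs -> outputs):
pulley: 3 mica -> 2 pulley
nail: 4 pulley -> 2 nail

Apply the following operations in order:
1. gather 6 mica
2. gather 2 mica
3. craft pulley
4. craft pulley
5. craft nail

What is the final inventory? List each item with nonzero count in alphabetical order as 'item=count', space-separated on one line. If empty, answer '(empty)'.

After 1 (gather 6 mica): mica=6
After 2 (gather 2 mica): mica=8
After 3 (craft pulley): mica=5 pulley=2
After 4 (craft pulley): mica=2 pulley=4
After 5 (craft nail): mica=2 nail=2

Answer: mica=2 nail=2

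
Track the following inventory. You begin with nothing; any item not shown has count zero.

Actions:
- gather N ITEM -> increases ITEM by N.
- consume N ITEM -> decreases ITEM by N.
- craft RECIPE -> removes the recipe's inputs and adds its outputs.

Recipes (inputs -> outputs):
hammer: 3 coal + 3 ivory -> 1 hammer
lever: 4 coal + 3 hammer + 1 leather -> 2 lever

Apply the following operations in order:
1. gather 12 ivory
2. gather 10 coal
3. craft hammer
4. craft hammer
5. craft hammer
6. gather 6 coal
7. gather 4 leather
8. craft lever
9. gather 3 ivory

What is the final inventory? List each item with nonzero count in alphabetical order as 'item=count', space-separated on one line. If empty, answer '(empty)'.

After 1 (gather 12 ivory): ivory=12
After 2 (gather 10 coal): coal=10 ivory=12
After 3 (craft hammer): coal=7 hammer=1 ivory=9
After 4 (craft hammer): coal=4 hammer=2 ivory=6
After 5 (craft hammer): coal=1 hammer=3 ivory=3
After 6 (gather 6 coal): coal=7 hammer=3 ivory=3
After 7 (gather 4 leather): coal=7 hammer=3 ivory=3 leather=4
After 8 (craft lever): coal=3 ivory=3 leather=3 lever=2
After 9 (gather 3 ivory): coal=3 ivory=6 leather=3 lever=2

Answer: coal=3 ivory=6 leather=3 lever=2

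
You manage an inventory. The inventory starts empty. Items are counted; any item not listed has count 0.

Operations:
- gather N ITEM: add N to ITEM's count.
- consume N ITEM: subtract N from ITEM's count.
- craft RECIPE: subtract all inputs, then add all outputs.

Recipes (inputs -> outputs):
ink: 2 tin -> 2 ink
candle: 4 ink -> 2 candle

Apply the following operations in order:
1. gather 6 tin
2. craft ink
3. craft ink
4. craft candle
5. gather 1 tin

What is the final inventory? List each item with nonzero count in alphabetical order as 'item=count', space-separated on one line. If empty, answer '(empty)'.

Answer: candle=2 tin=3

Derivation:
After 1 (gather 6 tin): tin=6
After 2 (craft ink): ink=2 tin=4
After 3 (craft ink): ink=4 tin=2
After 4 (craft candle): candle=2 tin=2
After 5 (gather 1 tin): candle=2 tin=3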